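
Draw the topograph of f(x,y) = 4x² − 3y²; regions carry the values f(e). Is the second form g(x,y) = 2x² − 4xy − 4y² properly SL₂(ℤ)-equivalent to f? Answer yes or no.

D₁ = 48, D₂ = 48
river cycle of f (length 2): (-3, 6, 1), (1, 6, -3)
river cycle of g (length 2): (-4, 4, 2), (2, 4, -4)
cycles differ ⇒ inequivalent

no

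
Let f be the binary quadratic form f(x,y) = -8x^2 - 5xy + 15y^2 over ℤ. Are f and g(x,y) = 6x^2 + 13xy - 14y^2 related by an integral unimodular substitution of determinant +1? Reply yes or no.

D₁ = 505, D₂ = 505
river cycle of f (length 8): (-8, 11, 12), (12, 13, -7), (-7, 15, 10), (10, 5, -12), (-12, 19, 3), (3, 17, -18), (-18, 19, 2), (2, 21, -8)
river cycle of g (length 8): (-14, 15, 5), (5, 15, -14), (-14, 13, 6), (6, 11, -16), (-16, 21, 1), (1, 21, -16), (-16, 11, 6), (6, 13, -14)
cycles differ ⇒ inequivalent

no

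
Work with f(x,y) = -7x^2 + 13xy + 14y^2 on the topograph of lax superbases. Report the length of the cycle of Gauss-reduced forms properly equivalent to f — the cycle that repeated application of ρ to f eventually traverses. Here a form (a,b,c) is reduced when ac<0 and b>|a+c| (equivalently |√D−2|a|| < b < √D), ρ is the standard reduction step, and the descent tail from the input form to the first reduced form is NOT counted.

D = 561, ⌊√D⌋ = 23
river: ρ → (14,15,-6)
river: ρ → (-6,21,5)
river: ρ → (5,19,-10)
river: ρ → (-10,21,3)
river: ρ → (3,21,-10)
river: ρ → (-10,19,5)
river: ρ → (5,21,-6)
river: ρ → (-6,15,14)
river: ρ → (14,13,-7)
river: ρ → (-7,15,12)
river: ρ → (12,9,-10)
river: ρ → (-10,11,11)
river: ρ → (11,11,-10)
river: ρ → (-10,9,12)
river: ρ → (12,15,-7)
river: ρ → (-7,13,14)
ρ-cycle length = 16 (tail of 0 descent steps not counted)

16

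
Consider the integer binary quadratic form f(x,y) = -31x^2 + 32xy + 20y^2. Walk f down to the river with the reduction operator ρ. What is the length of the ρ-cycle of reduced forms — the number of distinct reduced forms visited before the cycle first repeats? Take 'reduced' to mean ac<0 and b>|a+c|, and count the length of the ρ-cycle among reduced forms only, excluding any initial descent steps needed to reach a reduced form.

D = 3504, ⌊√D⌋ = 59
river: ρ → (20,48,-15)
river: ρ → (-15,42,29)
river: ρ → (29,16,-28)
river: ρ → (-28,40,17)
river: ρ → (17,28,-40)
river: ρ → (-40,52,5)
river: ρ → (5,58,-7)
river: ρ → (-7,54,21)
river: ρ → (21,30,-31)
river: ρ → (-31,32,20)
ρ-cycle length = 10 (tail of 0 descent steps not counted)

10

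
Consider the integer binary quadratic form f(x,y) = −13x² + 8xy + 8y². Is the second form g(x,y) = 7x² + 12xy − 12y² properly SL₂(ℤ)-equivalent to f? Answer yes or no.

D₁ = 480, D₂ = 480
river cycle of f (length 4): (8, 8, -13), (-13, 18, 3), (3, 18, -13), (-13, 8, 8)
river cycle of g (length 4): (-12, 12, 7), (7, 16, -8), (-8, 16, 7), (7, 12, -12)
cycles differ ⇒ inequivalent

no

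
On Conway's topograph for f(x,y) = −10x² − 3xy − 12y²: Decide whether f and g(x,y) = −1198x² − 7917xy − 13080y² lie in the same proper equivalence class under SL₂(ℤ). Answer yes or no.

D₁ = -471, D₂ = -471
f is negative-definite; reduce −f:
−f: reduced (well bottom): (10,3,12) with a≤c, −a<b≤a
flip sign back: reduced form of f is (-10,-3,-12)
g is negative-definite; reduce −g:
−g: translate: b→729 (≡7917 mod 2396), so (1198,7917,13080)→(1198,729,111)
−g: flip: (1198,729,111)→(111,-729,1198)
−g: translate: b→-63 (≡-729 mod 222), so (111,-729,1198)→(111,-63,10)
−g: flip: (111,-63,10)→(10,63,111)
−g: translate: b→3 (≡63 mod 20), so (10,63,111)→(10,3,12)
−g: reduced (well bottom): (10,3,12) with a≤c, −a<b≤a
flip sign back: reduced form of g is (-10,-3,-12)
reduced forms (-10, -3, -12) vs (-10, -3, -12) ⇒ equivalent

yes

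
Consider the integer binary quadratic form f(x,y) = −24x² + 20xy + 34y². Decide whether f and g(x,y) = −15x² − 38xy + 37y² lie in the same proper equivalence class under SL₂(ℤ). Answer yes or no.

D₁ = 3664, D₂ = 3664
river cycle of f (length 18): (34, 48, -10), (-10, 52, 24), (24, 44, -18), (-18, 28, 40), (40, 52, -6), (-6, 56, 22), (22, 32, -30), (-30, 28, 24), (24, 20, -34), (-34, 48, 10), … (8 more)
river cycle of g (length 14): (37, 38, -15), (-15, 52, 16), (16, 44, -27), (-27, 10, 33), (33, 56, -4), (-4, 56, 33), (33, 10, -27), (-27, 44, 16), (16, 52, -15), (-15, 38, 37), … (4 more)
cycles differ ⇒ inequivalent

no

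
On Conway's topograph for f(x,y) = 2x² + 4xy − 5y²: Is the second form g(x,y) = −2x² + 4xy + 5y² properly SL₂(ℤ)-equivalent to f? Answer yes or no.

D₁ = 56, D₂ = 56
river cycle of f (length 4): (-5, 6, 1), (1, 6, -5), (-5, 4, 2), (2, 4, -5)
river cycle of g (length 4): (5, 6, -1), (-1, 6, 5), (5, 4, -2), (-2, 4, 5)
cycles differ ⇒ inequivalent

no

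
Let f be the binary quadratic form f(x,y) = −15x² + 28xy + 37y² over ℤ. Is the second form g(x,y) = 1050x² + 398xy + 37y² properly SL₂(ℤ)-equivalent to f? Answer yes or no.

D₁ = 3004, D₂ = 3004
river cycle of f (length 52): (37, 46, -6), (-6, 50, 21), (21, 34, -22), (-22, 54, 1), (1, 54, -22), (-22, 34, 21), (21, 50, -6), (-6, 46, 37), (37, 28, -15), (-15, 32, 33), … (42 more)
river cycle of g (length 52): (37, 46, -6), (-6, 50, 21), (21, 34, -22), (-22, 54, 1), (1, 54, -22), (-22, 34, 21), (21, 50, -6), (-6, 46, 37), (37, 28, -15), (-15, 32, 33), … (42 more)
cycles coincide ⇒ equivalent

yes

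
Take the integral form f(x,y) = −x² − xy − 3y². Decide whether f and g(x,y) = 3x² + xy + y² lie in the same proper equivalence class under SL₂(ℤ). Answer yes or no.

D₁ = -11, D₂ = -11
f is negative-definite; reduce −f:
−f: reduced (well bottom): (1,1,3) with a≤c, −a<b≤a
flip sign back: reduced form of f is (-1,-1,-3)
g: flip: (3,1,1)→(1,-1,3)
g: translate: b→1 (≡-1 mod 2), so (1,-1,3)→(1,1,3)
g: reduced (well bottom): (1,1,3) with a≤c, −a<b≤a
reduced forms (-1, -1, -3) vs (1, 1, 3) ⇒ inequivalent

no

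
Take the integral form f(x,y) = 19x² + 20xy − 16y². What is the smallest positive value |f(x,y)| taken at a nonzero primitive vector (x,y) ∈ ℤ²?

river: ρ → (-16,12,23)
river: ρ → (23,34,-5)
river: ρ → (-5,36,16)
river: ρ → (16,28,-13)
river: ρ → (-13,24,20)
river: ρ → (20,16,-17)
river: ρ → (-17,18,19)
river: ρ → (19,20,-16)
closes: descent 0, river 8
min |a| on river = 5

5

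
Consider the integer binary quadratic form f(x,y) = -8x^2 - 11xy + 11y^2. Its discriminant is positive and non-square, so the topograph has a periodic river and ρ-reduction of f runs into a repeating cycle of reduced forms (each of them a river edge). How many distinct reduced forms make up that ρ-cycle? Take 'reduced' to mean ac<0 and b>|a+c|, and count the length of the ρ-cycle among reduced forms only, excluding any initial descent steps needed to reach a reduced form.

D = 473, ⌊√D⌋ = 21
descent: ρ → (11,11,-8)  [lands on river]
river: ρ → (-8,21,1)
river: ρ → (1,21,-8)
river: ρ → (-8,11,11)
ρ-cycle length = 4 (tail of 1 descent step not counted)

4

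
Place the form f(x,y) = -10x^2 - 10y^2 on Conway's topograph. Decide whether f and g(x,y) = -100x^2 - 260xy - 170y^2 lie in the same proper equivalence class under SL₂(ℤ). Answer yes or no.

D₁ = -400, D₂ = -400
f is negative-definite; reduce −f:
−f: reduced (well bottom): (10,0,10) with a≤c, −a<b≤a
flip sign back: reduced form of f is (-10,0,-10)
g is negative-definite; reduce −g:
−g: translate: b→60 (≡260 mod 200), so (100,260,170)→(100,60,10)
−g: flip: (100,60,10)→(10,-60,100)
−g: translate: b→0 (≡-60 mod 20), so (10,-60,100)→(10,0,10)
−g: reduced (well bottom): (10,0,10) with a≤c, −a<b≤a
flip sign back: reduced form of g is (-10,0,-10)
reduced forms (-10, 0, -10) vs (-10, 0, -10) ⇒ equivalent

yes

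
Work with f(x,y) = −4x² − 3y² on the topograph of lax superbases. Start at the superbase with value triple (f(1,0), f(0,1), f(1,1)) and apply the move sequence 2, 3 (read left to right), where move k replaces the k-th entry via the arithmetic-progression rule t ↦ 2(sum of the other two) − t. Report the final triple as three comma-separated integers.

start (-4,-3,-7) = (f(1,0),f(0,1),f(1,1))
replace slot 2: 2·((-4)+(-7)) − (-3) = -19 → (-4,-19,-7)
replace slot 3: 2·((-4)+(-19)) − (-7) = -39 → (-4,-19,-39)

-4,-19,-39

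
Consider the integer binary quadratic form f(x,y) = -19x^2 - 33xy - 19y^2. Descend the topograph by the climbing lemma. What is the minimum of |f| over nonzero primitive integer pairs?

translate: b→-5 (≡33 mod 38), so (19,33,19)→(19,-5,5)
flip: (19,-5,5)→(5,5,19)
reduced (well bottom): (5,5,19) with a≤c, −a<b≤a
well minimum |f| = |-5| = 5 (negative-definite)

5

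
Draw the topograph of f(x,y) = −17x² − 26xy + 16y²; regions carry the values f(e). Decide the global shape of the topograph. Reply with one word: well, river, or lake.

D = b²−4ac = (-26)² − 4·(-17)·16 = 1764
D = 42² is a perfect square ⇒ form factors over ℤ ⇒ lakes

lake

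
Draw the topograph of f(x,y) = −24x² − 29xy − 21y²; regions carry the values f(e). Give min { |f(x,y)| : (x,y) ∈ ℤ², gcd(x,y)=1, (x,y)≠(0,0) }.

translate: b→-19 (≡29 mod 48), so (24,29,21)→(24,-19,16)
flip: (24,-19,16)→(16,19,24)
translate: b→-13 (≡19 mod 32), so (16,19,24)→(16,-13,21)
reduced (well bottom): (16,-13,21) with a≤c, −a<b≤a
well minimum |f| = |-16| = 16 (negative-definite)

16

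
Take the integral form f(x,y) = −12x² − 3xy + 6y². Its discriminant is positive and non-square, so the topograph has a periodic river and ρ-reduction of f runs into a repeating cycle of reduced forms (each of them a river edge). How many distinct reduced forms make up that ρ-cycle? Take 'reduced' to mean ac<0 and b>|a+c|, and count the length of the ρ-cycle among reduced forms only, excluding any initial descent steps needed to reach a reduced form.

D = 297, ⌊√D⌋ = 17
descent: ρ → (6,15,-3)  [lands on river]
river: ρ → (-3,15,6)
river: ρ → (6,9,-9)
river: ρ → (-9,9,6)
ρ-cycle length = 4 (tail of 1 descent step not counted)

4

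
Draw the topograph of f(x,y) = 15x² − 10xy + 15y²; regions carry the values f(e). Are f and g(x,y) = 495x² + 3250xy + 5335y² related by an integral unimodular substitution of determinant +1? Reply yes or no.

D₁ = -800, D₂ = -800
f: flip: (15,-10,15)→(15,10,15)
f: reduced (well bottom): (15,10,15) with a≤c, −a<b≤a
g: translate: b→280 (≡3250 mod 990), so (495,3250,5335)→(495,280,40)
g: flip: (495,280,40)→(40,-280,495)
g: translate: b→40 (≡-280 mod 80), so (40,-280,495)→(40,40,15)
g: flip: (40,40,15)→(15,-40,40)
g: translate: b→-10 (≡-40 mod 30), so (15,-40,40)→(15,-10,15)
g: flip: (15,-10,15)→(15,10,15)
g: reduced (well bottom): (15,10,15) with a≤c, −a<b≤a
reduced forms (15, 10, 15) vs (15, 10, 15) ⇒ equivalent

yes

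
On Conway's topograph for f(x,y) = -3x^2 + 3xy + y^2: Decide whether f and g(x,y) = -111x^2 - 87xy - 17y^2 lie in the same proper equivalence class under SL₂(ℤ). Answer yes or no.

D₁ = 21, D₂ = 21
river cycle of f (length 2): (1, 3, -3), (-3, 3, 1)
river cycle of g (length 2): (-3, 3, 1), (1, 3, -3)
cycles coincide ⇒ equivalent

yes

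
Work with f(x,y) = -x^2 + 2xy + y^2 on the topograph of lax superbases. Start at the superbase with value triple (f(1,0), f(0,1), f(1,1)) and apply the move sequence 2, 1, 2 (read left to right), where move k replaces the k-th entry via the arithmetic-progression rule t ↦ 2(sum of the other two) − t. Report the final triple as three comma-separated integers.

start (-1,1,2) = (f(1,0),f(0,1),f(1,1))
replace slot 2: 2·((-1)+2) − 1 = 1 → (-1,1,2)
replace slot 1: 2·(1+2) − (-1) = 7 → (7,1,2)
replace slot 2: 2·(7+2) − 1 = 17 → (7,17,2)

7,17,2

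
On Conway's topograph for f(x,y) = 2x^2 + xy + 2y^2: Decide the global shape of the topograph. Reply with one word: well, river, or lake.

D = b²−4ac = 1² − 4·2·2 = -15
D < 0 ⇒ definite ⇒ every region one sign ⇒ single well

well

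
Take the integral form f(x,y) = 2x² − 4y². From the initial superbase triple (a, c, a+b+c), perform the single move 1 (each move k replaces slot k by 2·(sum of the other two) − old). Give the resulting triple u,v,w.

start (2,-4,-2) = (f(1,0),f(0,1),f(1,1))
replace slot 1: 2·((-4)+(-2)) − 2 = -14 → (-14,-4,-2)

-14,-4,-2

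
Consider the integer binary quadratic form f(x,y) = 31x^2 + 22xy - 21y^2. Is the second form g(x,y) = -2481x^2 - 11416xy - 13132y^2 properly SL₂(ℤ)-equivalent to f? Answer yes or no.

D₁ = 3088, D₂ = 3088
river cycle of f (length 30): (-21, 20, 32), (32, 44, -9), (-9, 46, 27), (27, 8, -28), (-28, 48, 7), (7, 50, -21), (-21, 34, 23), (23, 12, -32), (-32, 52, 3), (3, 50, -49), … (20 more)
river cycle of g (length 30): (-21, 20, 32), (32, 44, -9), (-9, 46, 27), (27, 8, -28), (-28, 48, 7), (7, 50, -21), (-21, 34, 23), (23, 12, -32), (-32, 52, 3), (3, 50, -49), … (20 more)
cycles coincide ⇒ equivalent

yes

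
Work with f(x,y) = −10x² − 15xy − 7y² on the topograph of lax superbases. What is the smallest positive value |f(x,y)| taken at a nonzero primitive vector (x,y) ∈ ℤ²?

translate: b→-5 (≡15 mod 20), so (10,15,7)→(10,-5,2)
flip: (10,-5,2)→(2,5,10)
translate: b→1 (≡5 mod 4), so (2,5,10)→(2,1,7)
reduced (well bottom): (2,1,7) with a≤c, −a<b≤a
well minimum |f| = |-2| = 2 (negative-definite)

2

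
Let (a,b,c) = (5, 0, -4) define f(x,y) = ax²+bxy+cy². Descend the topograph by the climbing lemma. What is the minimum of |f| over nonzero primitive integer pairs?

descent: ρ → (-4,8,1)  [lands on river]
river: ρ → (1,8,-4)
closes: descent 1, river 2
min |a| on river = 1

1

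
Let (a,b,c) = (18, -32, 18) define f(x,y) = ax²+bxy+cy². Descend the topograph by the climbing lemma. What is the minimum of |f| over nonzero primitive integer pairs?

translate: b→4 (≡-32 mod 36), so (18,-32,18)→(18,4,4)
flip: (18,4,4)→(4,-4,18)
translate: b→4 (≡-4 mod 8), so (4,-4,18)→(4,4,18)
reduced (well bottom): (4,4,18) with a≤c, −a<b≤a
well minimum = a = 4

4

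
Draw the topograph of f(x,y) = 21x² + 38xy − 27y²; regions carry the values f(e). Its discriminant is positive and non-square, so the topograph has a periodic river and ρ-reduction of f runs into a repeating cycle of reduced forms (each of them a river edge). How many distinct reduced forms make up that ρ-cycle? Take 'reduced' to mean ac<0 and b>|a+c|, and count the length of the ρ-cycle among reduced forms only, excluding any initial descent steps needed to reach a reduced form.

D = 3712, ⌊√D⌋ = 60
river: ρ → (-27,16,32)
river: ρ → (32,48,-11)
river: ρ → (-11,40,48)
river: ρ → (48,56,-3)
river: ρ → (-3,58,29)
river: ρ → (29,58,-3)
river: ρ → (-3,56,48)
river: ρ → (48,40,-11)
river: ρ → (-11,48,32)
river: ρ → (32,16,-27)
river: ρ → (-27,38,21)
river: ρ → (21,46,-19)
river: ρ → (-19,30,37)
river: ρ → (37,44,-12)
river: ρ → (-12,52,21)
river: ρ → (21,32,-32)
river: ρ → (-32,32,21)
river: ρ → (21,52,-12)
river: ρ → (-12,44,37)
river: ρ → (37,30,-19)
river: ρ → (-19,46,21)
river: ρ → (21,38,-27)
ρ-cycle length = 22 (tail of 0 descent steps not counted)

22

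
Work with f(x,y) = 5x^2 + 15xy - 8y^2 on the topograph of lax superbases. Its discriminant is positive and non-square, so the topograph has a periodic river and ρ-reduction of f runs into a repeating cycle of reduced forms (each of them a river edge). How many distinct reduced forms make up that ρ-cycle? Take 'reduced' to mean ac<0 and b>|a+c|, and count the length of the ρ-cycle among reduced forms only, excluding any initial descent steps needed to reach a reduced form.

D = 385, ⌊√D⌋ = 19
river: ρ → (-8,17,3)
river: ρ → (3,19,-2)
river: ρ → (-2,17,12)
river: ρ → (12,7,-7)
river: ρ → (-7,7,12)
river: ρ → (12,17,-2)
river: ρ → (-2,19,3)
river: ρ → (3,17,-8)
river: ρ → (-8,15,5)
river: ρ → (5,15,-8)
ρ-cycle length = 10 (tail of 0 descent steps not counted)

10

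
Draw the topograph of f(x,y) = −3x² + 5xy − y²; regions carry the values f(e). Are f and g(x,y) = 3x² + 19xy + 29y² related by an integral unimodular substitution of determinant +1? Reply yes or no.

D₁ = 13, D₂ = 13
river cycle of f (length 2): (-1, 3, 1), (1, 3, -1)
river cycle of g (length 2): (-1, 3, 1), (1, 3, -1)
cycles coincide ⇒ equivalent

yes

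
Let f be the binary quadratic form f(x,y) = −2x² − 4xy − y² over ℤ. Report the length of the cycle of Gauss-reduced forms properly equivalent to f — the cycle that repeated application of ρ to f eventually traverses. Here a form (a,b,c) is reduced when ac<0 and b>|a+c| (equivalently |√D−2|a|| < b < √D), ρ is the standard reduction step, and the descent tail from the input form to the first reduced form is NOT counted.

D = 8, ⌊√D⌋ = 2
descent: ρ → (-1,2,1)  [lands on river]
river: ρ → (1,2,-1)
ρ-cycle length = 2 (tail of 1 descent step not counted)

2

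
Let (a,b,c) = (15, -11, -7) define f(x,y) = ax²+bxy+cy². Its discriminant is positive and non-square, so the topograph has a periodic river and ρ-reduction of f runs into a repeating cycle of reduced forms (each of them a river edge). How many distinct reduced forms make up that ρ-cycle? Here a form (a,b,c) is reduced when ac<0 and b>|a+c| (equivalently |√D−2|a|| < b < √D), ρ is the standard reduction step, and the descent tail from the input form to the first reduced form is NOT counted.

D = 541, ⌊√D⌋ = 23
descent: ρ → (-7,11,15)  [lands on river]
river: ρ → (15,19,-3)
river: ρ → (-3,23,1)
river: ρ → (1,23,-3)
river: ρ → (-3,19,15)
river: ρ → (15,11,-7)
river: ρ → (-7,17,9)
river: ρ → (9,19,-5)
river: ρ → (-5,21,5)
river: ρ → (5,19,-9)
river: ρ → (-9,17,7)
river: ρ → (7,11,-15)
river: ρ → (-15,19,3)
river: ρ → (3,23,-1)
river: ρ → (-1,23,3)
river: ρ → (3,19,-15)
river: ρ → (-15,11,7)
river: ρ → (7,17,-9)
river: ρ → (-9,19,5)
river: ρ → (5,21,-5)
river: ρ → (-5,19,9)
river: ρ → (9,17,-7)
ρ-cycle length = 22 (tail of 1 descent step not counted)

22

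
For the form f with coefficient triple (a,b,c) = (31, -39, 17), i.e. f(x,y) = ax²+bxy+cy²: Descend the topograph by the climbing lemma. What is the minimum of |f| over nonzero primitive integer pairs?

translate: b→23 (≡-39 mod 62), so (31,-39,17)→(31,23,9)
flip: (31,23,9)→(9,-23,31)
translate: b→-5 (≡-23 mod 18), so (9,-23,31)→(9,-5,17)
reduced (well bottom): (9,-5,17) with a≤c, −a<b≤a
well minimum = a = 9

9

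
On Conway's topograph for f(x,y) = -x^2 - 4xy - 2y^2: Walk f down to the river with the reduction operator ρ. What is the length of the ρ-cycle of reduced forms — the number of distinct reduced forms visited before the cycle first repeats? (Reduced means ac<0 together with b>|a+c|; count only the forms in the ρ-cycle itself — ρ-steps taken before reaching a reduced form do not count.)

D = 8, ⌊√D⌋ = 2
descent: ρ → (-2,0,1)
descent: ρ → (1,2,-1)  [lands on river]
river: ρ → (-1,2,1)
ρ-cycle length = 2 (tail of 2 descent steps not counted)

2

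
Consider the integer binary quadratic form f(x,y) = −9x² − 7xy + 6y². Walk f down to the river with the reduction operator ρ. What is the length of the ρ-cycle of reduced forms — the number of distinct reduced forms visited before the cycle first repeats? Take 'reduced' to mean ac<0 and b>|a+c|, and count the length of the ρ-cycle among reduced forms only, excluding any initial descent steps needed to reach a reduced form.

D = 265, ⌊√D⌋ = 16
descent: ρ → (6,7,-9)  [lands on river]
river: ρ → (-9,11,4)
river: ρ → (4,13,-6)
river: ρ → (-6,11,6)
river: ρ → (6,13,-4)
river: ρ → (-4,11,9)
river: ρ → (9,7,-6)
river: ρ → (-6,5,10)
river: ρ → (10,15,-1)
river: ρ → (-1,15,10)
river: ρ → (10,5,-6)
river: ρ → (-6,7,9)
river: ρ → (9,11,-4)
river: ρ → (-4,13,6)
river: ρ → (6,11,-6)
river: ρ → (-6,13,4)
river: ρ → (4,11,-9)
river: ρ → (-9,7,6)
river: ρ → (6,5,-10)
river: ρ → (-10,15,1)
river: ρ → (1,15,-10)
river: ρ → (-10,5,6)
ρ-cycle length = 22 (tail of 1 descent step not counted)

22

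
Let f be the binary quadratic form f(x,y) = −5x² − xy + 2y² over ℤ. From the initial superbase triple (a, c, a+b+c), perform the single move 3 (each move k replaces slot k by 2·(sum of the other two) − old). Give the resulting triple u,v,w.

start (-5,2,-4) = (f(1,0),f(0,1),f(1,1))
replace slot 3: 2·((-5)+2) − (-4) = -2 → (-5,2,-2)

-5,2,-2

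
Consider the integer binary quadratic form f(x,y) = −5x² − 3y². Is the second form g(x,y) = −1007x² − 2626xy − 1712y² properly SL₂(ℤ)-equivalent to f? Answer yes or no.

D₁ = -60, D₂ = -60
f is negative-definite; reduce −f:
−f: flip: (5,0,3)→(3,0,5)
−f: reduced (well bottom): (3,0,5) with a≤c, −a<b≤a
flip sign back: reduced form of f is (-3,0,-5)
g is negative-definite; reduce −g:
−g: translate: b→612 (≡2626 mod 2014), so (1007,2626,1712)→(1007,612,93)
−g: flip: (1007,612,93)→(93,-612,1007)
−g: translate: b→-54 (≡-612 mod 186), so (93,-612,1007)→(93,-54,8)
−g: flip: (93,-54,8)→(8,54,93)
−g: translate: b→6 (≡54 mod 16), so (8,54,93)→(8,6,3)
−g: flip: (8,6,3)→(3,-6,8)
−g: translate: b→0 (≡-6 mod 6), so (3,-6,8)→(3,0,5)
−g: reduced (well bottom): (3,0,5) with a≤c, −a<b≤a
flip sign back: reduced form of g is (-3,0,-5)
reduced forms (-3, 0, -5) vs (-3, 0, -5) ⇒ equivalent

yes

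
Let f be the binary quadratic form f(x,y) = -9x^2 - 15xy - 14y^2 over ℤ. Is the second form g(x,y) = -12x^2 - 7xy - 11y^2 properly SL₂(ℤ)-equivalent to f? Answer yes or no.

D₁ = -279, D₂ = -479
discriminants differ ⇒ not SL₂(ℤ)-equivalent

no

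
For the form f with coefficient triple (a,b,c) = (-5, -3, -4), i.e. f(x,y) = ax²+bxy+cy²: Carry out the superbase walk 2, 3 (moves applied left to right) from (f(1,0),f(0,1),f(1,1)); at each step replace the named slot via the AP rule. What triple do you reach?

start (-5,-4,-12) = (f(1,0),f(0,1),f(1,1))
replace slot 2: 2·((-5)+(-12)) − (-4) = -30 → (-5,-30,-12)
replace slot 3: 2·((-5)+(-30)) − (-12) = -58 → (-5,-30,-58)

-5,-30,-58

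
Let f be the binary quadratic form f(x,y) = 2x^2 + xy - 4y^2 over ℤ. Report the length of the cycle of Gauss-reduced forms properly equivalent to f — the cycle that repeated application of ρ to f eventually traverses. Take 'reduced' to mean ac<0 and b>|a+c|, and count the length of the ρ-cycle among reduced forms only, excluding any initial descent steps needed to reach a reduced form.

D = 33, ⌊√D⌋ = 5
descent: ρ → (-4,-1,2)
descent: ρ → (2,5,-1)  [lands on river]
river: ρ → (-1,5,2)
river: ρ → (2,3,-3)
river: ρ → (-3,3,2)
ρ-cycle length = 4 (tail of 2 descent steps not counted)

4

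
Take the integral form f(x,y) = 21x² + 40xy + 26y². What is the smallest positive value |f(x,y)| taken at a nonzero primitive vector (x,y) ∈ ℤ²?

translate: b→-2 (≡40 mod 42), so (21,40,26)→(21,-2,7)
flip: (21,-2,7)→(7,2,21)
reduced (well bottom): (7,2,21) with a≤c, −a<b≤a
well minimum = a = 7

7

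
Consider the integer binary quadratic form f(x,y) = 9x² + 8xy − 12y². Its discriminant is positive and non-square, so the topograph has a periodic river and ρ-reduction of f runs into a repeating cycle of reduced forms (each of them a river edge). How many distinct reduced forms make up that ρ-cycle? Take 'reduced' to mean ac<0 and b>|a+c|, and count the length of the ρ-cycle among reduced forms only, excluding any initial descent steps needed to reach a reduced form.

D = 496, ⌊√D⌋ = 22
river: ρ → (-12,16,5)
river: ρ → (5,14,-15)
river: ρ → (-15,16,4)
river: ρ → (4,16,-15)
river: ρ → (-15,14,5)
river: ρ → (5,16,-12)
river: ρ → (-12,8,9)
river: ρ → (9,10,-11)
river: ρ → (-11,12,8)
river: ρ → (8,20,-3)
river: ρ → (-3,22,1)
river: ρ → (1,22,-3)
river: ρ → (-3,20,8)
river: ρ → (8,12,-11)
river: ρ → (-11,10,9)
river: ρ → (9,8,-12)
ρ-cycle length = 16 (tail of 0 descent steps not counted)

16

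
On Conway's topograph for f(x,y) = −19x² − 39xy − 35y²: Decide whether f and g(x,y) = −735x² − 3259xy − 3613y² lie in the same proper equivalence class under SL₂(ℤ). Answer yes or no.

D₁ = -1139, D₂ = -1139
f is negative-definite; reduce −f:
−f: translate: b→1 (≡39 mod 38), so (19,39,35)→(19,1,15)
−f: flip: (19,1,15)→(15,-1,19)
−f: reduced (well bottom): (15,-1,19) with a≤c, −a<b≤a
flip sign back: reduced form of f is (-15,1,-19)
g is negative-definite; reduce −g:
−g: translate: b→319 (≡3259 mod 1470), so (735,3259,3613)→(735,319,35)
−g: flip: (735,319,35)→(35,-319,735)
−g: translate: b→31 (≡-319 mod 70), so (35,-319,735)→(35,31,15)
−g: flip: (35,31,15)→(15,-31,35)
−g: translate: b→-1 (≡-31 mod 30), so (15,-31,35)→(15,-1,19)
−g: reduced (well bottom): (15,-1,19) with a≤c, −a<b≤a
flip sign back: reduced form of g is (-15,1,-19)
reduced forms (-15, 1, -19) vs (-15, 1, -19) ⇒ equivalent

yes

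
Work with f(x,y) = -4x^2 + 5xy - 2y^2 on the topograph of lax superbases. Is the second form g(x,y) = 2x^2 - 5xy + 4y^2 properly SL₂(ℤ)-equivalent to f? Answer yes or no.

D₁ = -7, D₂ = -7
f is negative-definite; reduce −f:
−f: translate: b→3 (≡-5 mod 8), so (4,-5,2)→(4,3,1)
−f: flip: (4,3,1)→(1,-3,4)
−f: translate: b→1 (≡-3 mod 2), so (1,-3,4)→(1,1,2)
−f: reduced (well bottom): (1,1,2) with a≤c, −a<b≤a
flip sign back: reduced form of f is (-1,-1,-2)
g: translate: b→-1 (≡-5 mod 4), so (2,-5,4)→(2,-1,1)
g: flip: (2,-1,1)→(1,1,2)
g: reduced (well bottom): (1,1,2) with a≤c, −a<b≤a
reduced forms (-1, -1, -2) vs (1, 1, 2) ⇒ inequivalent

no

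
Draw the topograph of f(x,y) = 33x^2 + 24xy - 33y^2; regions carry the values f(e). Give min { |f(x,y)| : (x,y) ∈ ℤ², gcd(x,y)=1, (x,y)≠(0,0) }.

river: ρ → (-33,42,24)
river: ρ → (24,54,-21)
river: ρ → (-21,30,48)
river: ρ → (48,66,-3)
river: ρ → (-3,66,48)
river: ρ → (48,30,-21)
river: ρ → (-21,54,24)
river: ρ → (24,42,-33)
river: ρ → (-33,24,33)
river: ρ → (33,42,-24)
river: ρ → (-24,54,21)
river: ρ → (21,30,-48)
river: ρ → (-48,66,3)
river: ρ → (3,66,-48)
river: ρ → (-48,30,21)
river: ρ → (21,54,-24)
river: ρ → (-24,42,33)
river: ρ → (33,24,-33)
closes: descent 0, river 18
min |a| on river = 3

3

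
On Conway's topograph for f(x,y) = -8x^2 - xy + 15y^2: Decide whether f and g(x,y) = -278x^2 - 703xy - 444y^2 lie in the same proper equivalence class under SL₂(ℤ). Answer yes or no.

D₁ = 481, D₂ = 481
river cycle of f (length 26): (-8, 15, 8), (8, 17, -6), (-6, 19, 5), (5, 21, -2), (-2, 19, 15), (15, 11, -6), (-6, 13, 13), (13, 13, -6), (-6, 11, 15), (15, 19, -2), … (16 more)
river cycle of g (length 26): (6, 17, -8), (-8, 15, 8), (8, 17, -6), (-6, 19, 5), (5, 21, -2), (-2, 19, 15), (15, 11, -6), (-6, 13, 13), (13, 13, -6), (-6, 11, 15), … (16 more)
cycles coincide ⇒ equivalent

yes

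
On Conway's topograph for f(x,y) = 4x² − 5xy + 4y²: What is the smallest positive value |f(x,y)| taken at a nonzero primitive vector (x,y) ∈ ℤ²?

translate: b→3 (≡-5 mod 8), so (4,-5,4)→(4,3,3)
flip: (4,3,3)→(3,-3,4)
translate: b→3 (≡-3 mod 6), so (3,-3,4)→(3,3,4)
reduced (well bottom): (3,3,4) with a≤c, −a<b≤a
well minimum = a = 3

3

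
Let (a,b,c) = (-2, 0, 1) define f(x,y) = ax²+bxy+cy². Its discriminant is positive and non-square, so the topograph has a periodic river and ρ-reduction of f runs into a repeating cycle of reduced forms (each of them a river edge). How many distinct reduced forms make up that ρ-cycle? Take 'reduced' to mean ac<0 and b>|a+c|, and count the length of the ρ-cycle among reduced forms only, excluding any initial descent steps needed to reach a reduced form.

D = 8, ⌊√D⌋ = 2
descent: ρ → (1,2,-1)  [lands on river]
river: ρ → (-1,2,1)
ρ-cycle length = 2 (tail of 1 descent step not counted)

2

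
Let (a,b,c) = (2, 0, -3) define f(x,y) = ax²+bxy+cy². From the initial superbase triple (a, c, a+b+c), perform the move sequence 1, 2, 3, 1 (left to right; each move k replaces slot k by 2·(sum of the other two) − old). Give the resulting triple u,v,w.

start (2,-3,-1) = (f(1,0),f(0,1),f(1,1))
replace slot 1: 2·((-3)+(-1)) − 2 = -10 → (-10,-3,-1)
replace slot 2: 2·((-10)+(-1)) − (-3) = -19 → (-10,-19,-1)
replace slot 3: 2·((-10)+(-19)) − (-1) = -57 → (-10,-19,-57)
replace slot 1: 2·((-19)+(-57)) − (-10) = -142 → (-142,-19,-57)

-142,-19,-57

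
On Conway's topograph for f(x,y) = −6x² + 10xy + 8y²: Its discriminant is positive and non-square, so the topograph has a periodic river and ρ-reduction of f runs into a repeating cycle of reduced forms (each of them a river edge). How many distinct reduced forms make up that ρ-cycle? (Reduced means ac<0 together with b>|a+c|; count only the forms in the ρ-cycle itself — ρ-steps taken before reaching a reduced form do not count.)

D = 292, ⌊√D⌋ = 17
river: ρ → (8,6,-8)
river: ρ → (-8,10,6)
river: ρ → (6,14,-4)
river: ρ → (-4,10,12)
river: ρ → (12,14,-2)
river: ρ → (-2,14,12)
river: ρ → (12,10,-4)
river: ρ → (-4,14,6)
river: ρ → (6,10,-8)
river: ρ → (-8,6,8)
river: ρ → (8,10,-6)
river: ρ → (-6,14,4)
river: ρ → (4,10,-12)
river: ρ → (-12,14,2)
river: ρ → (2,14,-12)
river: ρ → (-12,10,4)
river: ρ → (4,14,-6)
river: ρ → (-6,10,8)
ρ-cycle length = 18 (tail of 0 descent steps not counted)

18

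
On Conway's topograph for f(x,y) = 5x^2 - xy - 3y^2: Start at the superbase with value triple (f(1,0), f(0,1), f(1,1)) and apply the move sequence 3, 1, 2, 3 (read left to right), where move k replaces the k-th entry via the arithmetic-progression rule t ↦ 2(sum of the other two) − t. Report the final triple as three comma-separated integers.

start (5,-3,1) = (f(1,0),f(0,1),f(1,1))
replace slot 3: 2·(5+(-3)) − 1 = 3 → (5,-3,3)
replace slot 1: 2·((-3)+3) − 5 = -5 → (-5,-3,3)
replace slot 2: 2·((-5)+3) − (-3) = -1 → (-5,-1,3)
replace slot 3: 2·((-5)+(-1)) − 3 = -15 → (-5,-1,-15)

-5,-1,-15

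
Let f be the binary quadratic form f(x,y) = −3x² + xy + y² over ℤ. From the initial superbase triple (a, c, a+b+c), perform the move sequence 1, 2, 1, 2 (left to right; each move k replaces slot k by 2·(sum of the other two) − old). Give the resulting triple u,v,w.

start (-3,1,-1) = (f(1,0),f(0,1),f(1,1))
replace slot 1: 2·(1+(-1)) − (-3) = 3 → (3,1,-1)
replace slot 2: 2·(3+(-1)) − 1 = 3 → (3,3,-1)
replace slot 1: 2·(3+(-1)) − 3 = 1 → (1,3,-1)
replace slot 2: 2·(1+(-1)) − 3 = -3 → (1,-3,-1)

1,-3,-1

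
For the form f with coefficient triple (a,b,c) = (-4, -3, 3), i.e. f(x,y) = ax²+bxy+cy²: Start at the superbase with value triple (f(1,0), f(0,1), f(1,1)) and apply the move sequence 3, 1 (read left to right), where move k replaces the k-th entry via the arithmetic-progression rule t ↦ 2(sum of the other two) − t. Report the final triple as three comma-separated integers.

start (-4,3,-4) = (f(1,0),f(0,1),f(1,1))
replace slot 3: 2·((-4)+3) − (-4) = 2 → (-4,3,2)
replace slot 1: 2·(3+2) − (-4) = 14 → (14,3,2)

14,3,2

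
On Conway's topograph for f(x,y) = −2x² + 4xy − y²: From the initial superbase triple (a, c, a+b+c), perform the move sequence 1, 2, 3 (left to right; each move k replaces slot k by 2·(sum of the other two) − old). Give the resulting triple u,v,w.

start (-2,-1,1) = (f(1,0),f(0,1),f(1,1))
replace slot 1: 2·((-1)+1) − (-2) = 2 → (2,-1,1)
replace slot 2: 2·(2+1) − (-1) = 7 → (2,7,1)
replace slot 3: 2·(2+7) − 1 = 17 → (2,7,17)

2,7,17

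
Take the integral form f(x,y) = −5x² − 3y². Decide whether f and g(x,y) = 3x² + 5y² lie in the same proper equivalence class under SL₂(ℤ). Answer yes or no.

D₁ = -60, D₂ = -60
f is negative-definite; reduce −f:
−f: flip: (5,0,3)→(3,0,5)
−f: reduced (well bottom): (3,0,5) with a≤c, −a<b≤a
flip sign back: reduced form of f is (-3,0,-5)
g: reduced (well bottom): (3,0,5) with a≤c, −a<b≤a
reduced forms (-3, 0, -5) vs (3, 0, 5) ⇒ inequivalent

no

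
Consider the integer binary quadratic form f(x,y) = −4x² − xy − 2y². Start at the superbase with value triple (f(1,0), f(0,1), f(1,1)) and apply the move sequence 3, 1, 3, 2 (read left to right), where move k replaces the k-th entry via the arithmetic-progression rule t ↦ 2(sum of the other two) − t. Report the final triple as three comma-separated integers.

start (-4,-2,-7) = (f(1,0),f(0,1),f(1,1))
replace slot 3: 2·((-4)+(-2)) − (-7) = -5 → (-4,-2,-5)
replace slot 1: 2·((-2)+(-5)) − (-4) = -10 → (-10,-2,-5)
replace slot 3: 2·((-10)+(-2)) − (-5) = -19 → (-10,-2,-19)
replace slot 2: 2·((-10)+(-19)) − (-2) = -56 → (-10,-56,-19)

-10,-56,-19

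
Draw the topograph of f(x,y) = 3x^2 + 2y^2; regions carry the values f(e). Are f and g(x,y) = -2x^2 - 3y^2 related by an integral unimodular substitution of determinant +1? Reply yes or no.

D₁ = -24, D₂ = -24
f: flip: (3,0,2)→(2,0,3)
f: reduced (well bottom): (2,0,3) with a≤c, −a<b≤a
g is negative-definite; reduce −g:
−g: reduced (well bottom): (2,0,3) with a≤c, −a<b≤a
flip sign back: reduced form of g is (-2,0,-3)
reduced forms (2, 0, 3) vs (-2, 0, -3) ⇒ inequivalent

no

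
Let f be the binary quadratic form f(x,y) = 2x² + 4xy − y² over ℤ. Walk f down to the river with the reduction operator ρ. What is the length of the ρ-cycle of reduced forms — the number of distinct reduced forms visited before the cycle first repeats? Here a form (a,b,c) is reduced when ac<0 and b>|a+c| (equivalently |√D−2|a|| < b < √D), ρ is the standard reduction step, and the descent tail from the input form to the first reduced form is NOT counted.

D = 24, ⌊√D⌋ = 4
river: ρ → (-1,4,2)
river: ρ → (2,4,-1)
ρ-cycle length = 2 (tail of 0 descent steps not counted)

2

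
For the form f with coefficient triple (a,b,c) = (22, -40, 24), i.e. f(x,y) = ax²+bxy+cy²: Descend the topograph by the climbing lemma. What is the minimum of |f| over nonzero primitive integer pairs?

translate: b→4 (≡-40 mod 44), so (22,-40,24)→(22,4,6)
flip: (22,4,6)→(6,-4,22)
reduced (well bottom): (6,-4,22) with a≤c, −a<b≤a
well minimum = a = 6

6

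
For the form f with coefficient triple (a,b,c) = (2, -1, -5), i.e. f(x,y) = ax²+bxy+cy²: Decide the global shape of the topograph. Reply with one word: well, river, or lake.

D = b²−4ac = (-1)² − 4·2·(-5) = 41
D > 0 non-square ⇒ indefinite ⇒ periodic river

river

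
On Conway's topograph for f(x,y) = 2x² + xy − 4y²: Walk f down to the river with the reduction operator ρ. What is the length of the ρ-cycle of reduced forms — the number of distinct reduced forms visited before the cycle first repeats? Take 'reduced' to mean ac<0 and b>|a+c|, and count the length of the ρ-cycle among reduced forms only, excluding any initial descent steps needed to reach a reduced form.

D = 33, ⌊√D⌋ = 5
descent: ρ → (-4,-1,2)
descent: ρ → (2,5,-1)  [lands on river]
river: ρ → (-1,5,2)
river: ρ → (2,3,-3)
river: ρ → (-3,3,2)
ρ-cycle length = 4 (tail of 2 descent steps not counted)

4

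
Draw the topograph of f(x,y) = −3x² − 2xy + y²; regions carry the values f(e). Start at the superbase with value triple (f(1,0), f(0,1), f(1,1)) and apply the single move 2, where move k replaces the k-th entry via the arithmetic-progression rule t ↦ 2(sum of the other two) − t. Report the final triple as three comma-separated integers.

start (-3,1,-4) = (f(1,0),f(0,1),f(1,1))
replace slot 2: 2·((-3)+(-4)) − 1 = -15 → (-3,-15,-4)

-3,-15,-4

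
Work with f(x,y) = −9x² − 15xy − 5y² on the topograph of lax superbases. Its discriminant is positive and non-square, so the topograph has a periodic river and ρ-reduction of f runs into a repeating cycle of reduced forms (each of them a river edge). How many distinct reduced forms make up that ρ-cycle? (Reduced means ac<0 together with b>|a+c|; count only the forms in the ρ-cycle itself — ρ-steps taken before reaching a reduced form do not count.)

D = 45, ⌊√D⌋ = 6
descent: ρ → (-5,5,1)  [lands on river]
river: ρ → (1,5,-5)
ρ-cycle length = 2 (tail of 1 descent step not counted)

2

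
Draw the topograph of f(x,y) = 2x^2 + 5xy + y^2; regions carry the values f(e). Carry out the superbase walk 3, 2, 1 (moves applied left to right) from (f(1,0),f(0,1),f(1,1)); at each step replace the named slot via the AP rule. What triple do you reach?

start (2,1,8) = (f(1,0),f(0,1),f(1,1))
replace slot 3: 2·(2+1) − 8 = -2 → (2,1,-2)
replace slot 2: 2·(2+(-2)) − 1 = -1 → (2,-1,-2)
replace slot 1: 2·((-1)+(-2)) − 2 = -8 → (-8,-1,-2)

-8,-1,-2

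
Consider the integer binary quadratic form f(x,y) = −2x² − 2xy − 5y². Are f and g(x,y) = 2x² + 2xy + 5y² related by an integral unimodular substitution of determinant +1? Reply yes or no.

D₁ = -36, D₂ = -36
f is negative-definite; reduce −f:
−f: reduced (well bottom): (2,2,5) with a≤c, −a<b≤a
flip sign back: reduced form of f is (-2,-2,-5)
g: reduced (well bottom): (2,2,5) with a≤c, −a<b≤a
reduced forms (-2, -2, -5) vs (2, 2, 5) ⇒ inequivalent

no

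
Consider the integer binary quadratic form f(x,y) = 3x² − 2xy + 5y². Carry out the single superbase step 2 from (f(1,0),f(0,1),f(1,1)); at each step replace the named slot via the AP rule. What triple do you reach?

start (3,5,6) = (f(1,0),f(0,1),f(1,1))
replace slot 2: 2·(3+6) − 5 = 13 → (3,13,6)

3,13,6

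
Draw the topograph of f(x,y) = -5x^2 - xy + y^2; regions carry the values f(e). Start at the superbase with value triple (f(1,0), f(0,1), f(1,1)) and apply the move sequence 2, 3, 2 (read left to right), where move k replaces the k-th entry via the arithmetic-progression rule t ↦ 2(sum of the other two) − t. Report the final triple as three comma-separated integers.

start (-5,1,-5) = (f(1,0),f(0,1),f(1,1))
replace slot 2: 2·((-5)+(-5)) − 1 = -21 → (-5,-21,-5)
replace slot 3: 2·((-5)+(-21)) − (-5) = -47 → (-5,-21,-47)
replace slot 2: 2·((-5)+(-47)) − (-21) = -83 → (-5,-83,-47)

-5,-83,-47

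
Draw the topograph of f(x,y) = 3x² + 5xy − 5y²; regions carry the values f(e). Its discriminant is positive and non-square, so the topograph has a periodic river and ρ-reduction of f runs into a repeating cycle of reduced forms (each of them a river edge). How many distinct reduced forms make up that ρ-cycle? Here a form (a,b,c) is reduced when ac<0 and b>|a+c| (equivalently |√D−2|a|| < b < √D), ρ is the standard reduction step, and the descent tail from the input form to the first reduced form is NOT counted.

D = 85, ⌊√D⌋ = 9
river: ρ → (-5,5,3)
river: ρ → (3,7,-3)
river: ρ → (-3,5,5)
river: ρ → (5,5,-3)
river: ρ → (-3,7,3)
river: ρ → (3,5,-5)
ρ-cycle length = 6 (tail of 0 descent steps not counted)

6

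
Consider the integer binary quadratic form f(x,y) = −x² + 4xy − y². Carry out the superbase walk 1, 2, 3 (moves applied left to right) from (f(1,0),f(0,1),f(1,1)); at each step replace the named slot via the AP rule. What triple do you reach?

start (-1,-1,2) = (f(1,0),f(0,1),f(1,1))
replace slot 1: 2·((-1)+2) − (-1) = 3 → (3,-1,2)
replace slot 2: 2·(3+2) − (-1) = 11 → (3,11,2)
replace slot 3: 2·(3+11) − 2 = 26 → (3,11,26)

3,11,26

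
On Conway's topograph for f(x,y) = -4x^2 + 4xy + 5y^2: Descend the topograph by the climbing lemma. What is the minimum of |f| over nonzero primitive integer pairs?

river: ρ → (5,6,-3)
river: ρ → (-3,6,5)
river: ρ → (5,4,-4)
river: ρ → (-4,4,5)
closes: descent 0, river 4
min |a| on river = 3

3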